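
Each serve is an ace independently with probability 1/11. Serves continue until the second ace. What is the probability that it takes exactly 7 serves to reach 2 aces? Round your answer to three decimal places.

Y = trial on which the second success occurs; negative binomial, r=2, p=0.090909.
P(Y=7) = C(6,1) · p^2 · (1−p)^5
= 6 · 0.0082645 · 0.62092 = 0.03079

0.031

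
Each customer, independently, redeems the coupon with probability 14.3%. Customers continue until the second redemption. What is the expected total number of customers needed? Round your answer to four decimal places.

Y = total customers until the second success; negative binomial with r=2, p=0.143.
E[Y] = r / p = 2 / 0.143 = 13.986014

13.9860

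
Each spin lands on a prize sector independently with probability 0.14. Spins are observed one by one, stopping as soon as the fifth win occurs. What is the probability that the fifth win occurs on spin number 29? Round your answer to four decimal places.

0.0295

Y = trial on which the fifth success occurs; negative binomial, r=5, p=0.14.
P(Y=29) = C(28,4) · p^5 · (1−p)^24
= 20475 · 5.3782e-05 · 0.026789 = 0.029500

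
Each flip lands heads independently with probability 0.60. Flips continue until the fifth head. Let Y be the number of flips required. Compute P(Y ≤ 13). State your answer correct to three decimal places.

0.968

Finishing within 13 flips ⇔ at least 5 successes in the first 13. With X ~ Binomial(13, 0.60), P(Y ≤ 13) = 1 − P(X ≤ 4).
  k=0: C(13,0)·0.60^0·0.40^13 = 0.00001
  k=1: C(13,1)·0.60^1·0.40^12 = 0.00013
  k=2: C(13,2)·0.60^2·0.40^11 = 0.00118
  k=3: C(13,3)·0.60^3·0.40^10 = 0.00648
  k=4: C(13,4)·0.60^4·0.40^9 = 0.02429
1 − 0.03208 = 0.96792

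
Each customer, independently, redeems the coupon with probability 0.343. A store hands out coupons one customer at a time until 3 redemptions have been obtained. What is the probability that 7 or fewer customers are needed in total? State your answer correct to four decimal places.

0.4516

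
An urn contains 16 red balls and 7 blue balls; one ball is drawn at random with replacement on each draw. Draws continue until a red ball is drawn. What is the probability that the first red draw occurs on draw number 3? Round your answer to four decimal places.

0.0644

Geometric (trials to first success), p = 0.695652.
P(Y = 3) = (1−p)^2 · p = 0.092628 · 0.695652 = 0.064437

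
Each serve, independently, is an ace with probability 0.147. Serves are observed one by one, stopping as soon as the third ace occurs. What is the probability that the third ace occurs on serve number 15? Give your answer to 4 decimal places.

Y = trial on which the third success occurs; negative binomial, r=3, p=0.147.
P(Y=15) = C(14,2) · p^3 · (1−p)^12
= 91 · 0.0031765 · 0.14838 = 0.042893

0.0429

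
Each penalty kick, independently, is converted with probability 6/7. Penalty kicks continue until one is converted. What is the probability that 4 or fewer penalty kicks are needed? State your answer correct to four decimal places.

0.9996

Y = number of penalty kicks to the first success; geometric, p = 0.857143.
P(Y ≤ 4) = 1 − (1−p)^4 = 1 − 0.000416 = 0.999584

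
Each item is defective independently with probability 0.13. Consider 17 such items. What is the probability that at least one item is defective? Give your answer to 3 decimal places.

0.906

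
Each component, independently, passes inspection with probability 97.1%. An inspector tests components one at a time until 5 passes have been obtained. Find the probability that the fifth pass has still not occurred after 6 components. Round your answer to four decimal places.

0.0117

Needing more than 6 components ⇔ fewer than 5 successes in the first 6. With X ~ Binomial(6, 0.971), P(Y > 6) = P(X ≤ 4).
  k=0: C(6,0)·0.971^0·0.029^6 = 0.000000
  k=1: C(6,1)·0.971^1·0.029^5 = 0.000000
  k=2: C(6,2)·0.971^2·0.029^4 = 0.000010
  k=3: C(6,3)·0.971^3·0.029^3 = 0.000447
  k=4: C(6,4)·0.971^4·0.029^2 = 0.011214
P(X ≤ 4) = 0.011671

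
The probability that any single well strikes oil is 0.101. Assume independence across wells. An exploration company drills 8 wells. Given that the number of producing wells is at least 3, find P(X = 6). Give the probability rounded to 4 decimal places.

0.0006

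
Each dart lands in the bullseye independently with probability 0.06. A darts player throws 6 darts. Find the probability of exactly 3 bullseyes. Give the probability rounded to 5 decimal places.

0.00359

X ~ Binomial(n=6, p=0.06).
P(X=3) = C(6,3) · p^3 · (1−p)^3
= 20 · 0.000216 · 0.83058 = 0.0035881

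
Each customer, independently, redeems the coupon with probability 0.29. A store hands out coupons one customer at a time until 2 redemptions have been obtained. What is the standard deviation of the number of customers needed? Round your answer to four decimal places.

Y = total customers until the second success; negative binomial with r=2, p=0.29.
SD(Y) = √[r(1−p)/p²] = √(16.884661) = 4.109095

4.1091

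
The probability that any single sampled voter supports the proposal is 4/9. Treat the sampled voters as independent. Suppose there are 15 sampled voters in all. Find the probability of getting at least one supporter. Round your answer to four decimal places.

P(at least one) = 1 − P(none) = 1 − (1 − 0.444444)^15
= 1 − 0.000148 = 0.999852

0.9999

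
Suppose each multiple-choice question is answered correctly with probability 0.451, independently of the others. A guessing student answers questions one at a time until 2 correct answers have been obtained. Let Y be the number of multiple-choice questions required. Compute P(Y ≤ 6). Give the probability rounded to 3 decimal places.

Finishing within 6 multiple-choice questions ⇔ at least 2 successes in the first 6. With X ~ Binomial(6, 0.451), P(Y ≤ 6) = 1 − P(X ≤ 1).
  k=0: C(6,0)·0.451^0·0.549^6 = 0.02738
  k=1: C(6,1)·0.451^1·0.549^5 = 0.13496
1 − 0.16234 = 0.83766

0.838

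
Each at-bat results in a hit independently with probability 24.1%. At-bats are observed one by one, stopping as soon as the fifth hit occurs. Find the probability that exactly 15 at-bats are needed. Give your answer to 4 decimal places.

Y = trial on which the fifth success occurs; negative binomial, r=5, p=0.241.
P(Y=15) = C(14,4) · p^5 · (1−p)^10
= 1001 · 0.00081299 · 0.063448 = 0.051634

0.0516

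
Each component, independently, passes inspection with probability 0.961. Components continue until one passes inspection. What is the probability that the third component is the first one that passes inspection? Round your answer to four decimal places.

Geometric (trials to first success), p = 0.961.
P(Y = 3) = (1−p)^2 · p = 0.001521 · 0.961 = 0.001462

0.0015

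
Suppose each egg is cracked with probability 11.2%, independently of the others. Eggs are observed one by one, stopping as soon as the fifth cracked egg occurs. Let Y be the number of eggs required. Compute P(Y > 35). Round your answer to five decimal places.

Needing more than 35 eggs ⇔ fewer than 5 successes in the first 35. With X ~ Binomial(35, 0.112), P(Y > 35) = P(X ≤ 4).
  k=0: C(35,0)·0.112^0·0.888^35 = 0.0156478
  k=1: C(35,1)·0.112^1·0.888^34 = 0.0690760
  k=2: C(35,2)·0.112^2·0.888^33 = 0.1481088
  k=3: C(35,3)·0.112^3·0.888^32 = 0.2054843
  k=4: C(35,4)·0.112^4·0.888^31 = 0.2073355
P(X ≤ 4) = 0.6456524

0.64565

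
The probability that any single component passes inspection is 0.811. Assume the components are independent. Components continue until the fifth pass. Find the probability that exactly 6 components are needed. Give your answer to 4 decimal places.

0.3315

Y = trial on which the fifth success occurs; negative binomial, r=5, p=0.811.
P(Y=6) = C(5,4) · p^5 · (1−p)^1
= 5 · 0.35084 · 0.189 = 0.331540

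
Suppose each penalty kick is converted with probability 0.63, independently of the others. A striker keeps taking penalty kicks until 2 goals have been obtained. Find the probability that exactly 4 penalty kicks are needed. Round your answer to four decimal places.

Y = trial on which the second success occurs; negative binomial, r=2, p=0.63.
P(Y=4) = C(3,1) · p^2 · (1−p)^2
= 3 · 0.3969 · 0.1369 = 0.163007

0.1630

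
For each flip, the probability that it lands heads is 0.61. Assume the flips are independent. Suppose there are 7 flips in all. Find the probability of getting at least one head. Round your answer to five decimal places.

0.99863

P(at least one) = 1 − P(none) = 1 − (1 − 0.61)^7
= 1 − 0.0013723 = 0.9986277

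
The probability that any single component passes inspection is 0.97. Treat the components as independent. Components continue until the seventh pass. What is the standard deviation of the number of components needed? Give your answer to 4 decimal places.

Y = total components until the seventh success; negative binomial with r=7, p=0.97.
SD(Y) = √[r(1−p)/p²] = √(0.223191) = 0.472430

0.4724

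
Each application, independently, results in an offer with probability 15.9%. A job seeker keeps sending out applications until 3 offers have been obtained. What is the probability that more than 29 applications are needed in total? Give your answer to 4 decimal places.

Needing more than 29 applications ⇔ fewer than 3 successes in the first 29. With X ~ Binomial(29, 0.159), P(Y > 29) = P(X ≤ 2).
  k=0: C(29,0)·0.159^0·0.841^29 = 0.006593
  k=1: C(29,1)·0.159^1·0.841^28 = 0.036148
  k=2: C(29,2)·0.159^2·0.841^27 = 0.095678
P(X ≤ 2) = 0.138419

0.1384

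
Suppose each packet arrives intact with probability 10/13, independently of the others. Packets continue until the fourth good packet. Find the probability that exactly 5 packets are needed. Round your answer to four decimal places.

0.3232

Y = trial on which the fourth success occurs; negative binomial, r=4, p=0.769231.
P(Y=5) = C(4,3) · p^4 · (1−p)^1
= 4 · 0.35013 · 0.23077 = 0.323195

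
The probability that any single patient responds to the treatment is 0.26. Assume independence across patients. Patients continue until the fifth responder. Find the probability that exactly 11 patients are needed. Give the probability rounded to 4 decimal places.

Y = trial on which the fifth success occurs; negative binomial, r=5, p=0.26.
P(Y=11) = C(10,4) · p^5 · (1−p)^6
= 210 · 0.0011881 · 0.16421 = 0.040971

0.0410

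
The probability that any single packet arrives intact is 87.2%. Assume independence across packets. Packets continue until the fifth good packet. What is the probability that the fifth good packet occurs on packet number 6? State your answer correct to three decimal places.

Y = trial on which the fifth success occurs; negative binomial, r=5, p=0.872.
P(Y=6) = C(5,4) · p^5 · (1−p)^1
= 5 · 0.50418 · 0.128 = 0.32267

0.323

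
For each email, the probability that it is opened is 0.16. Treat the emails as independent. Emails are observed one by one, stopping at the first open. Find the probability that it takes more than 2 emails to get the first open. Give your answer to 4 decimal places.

0.7056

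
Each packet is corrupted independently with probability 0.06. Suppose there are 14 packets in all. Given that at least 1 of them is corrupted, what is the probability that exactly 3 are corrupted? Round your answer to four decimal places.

0.0687

X ~ Binomial(14, 0.06). Want P(X=3 | X≥1) = P(X=3) / P(X≥1).
P(X=3) = C(14,3)·0.06^3·0.94^11 = 0.039807
P(X≥1) = 1 − 0.420523 = 0.579477
Ratio = 0.039807 / 0.579477 = 0.068695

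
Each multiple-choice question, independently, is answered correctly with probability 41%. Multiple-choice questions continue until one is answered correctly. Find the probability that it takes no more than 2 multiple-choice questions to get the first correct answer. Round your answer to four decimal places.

Y = number of multiple-choice questions to the first success; geometric, p = 0.41.
P(Y ≤ 2) = 1 − (1−p)^2 = 1 − 0.348100 = 0.651900

0.6519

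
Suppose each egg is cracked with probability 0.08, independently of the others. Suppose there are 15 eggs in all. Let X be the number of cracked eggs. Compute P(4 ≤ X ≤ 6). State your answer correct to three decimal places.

0.027

X ~ Binomial(15, 0.08); P(4 ≤ X ≤ 6) = Σ C(15,k) p^k (1−p)^(15−k) over k:
  k=4: C(15,4)·0.08^4·0.92^11 = 0.02234
  k=5: C(15,5)·0.08^5·0.92^10 = 0.00427
  k=6: C(15,6)·0.08^6·0.92^9 = 0.00062
Total = 0.02724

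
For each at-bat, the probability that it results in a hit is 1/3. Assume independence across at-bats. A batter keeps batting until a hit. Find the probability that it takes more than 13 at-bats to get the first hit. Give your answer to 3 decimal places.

0.005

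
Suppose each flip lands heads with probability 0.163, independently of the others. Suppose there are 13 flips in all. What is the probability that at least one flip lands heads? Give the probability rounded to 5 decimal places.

P(at least one) = 1 − P(none) = 1 − (1 − 0.163)^13
= 1 − 0.0989535 = 0.9010465

0.90105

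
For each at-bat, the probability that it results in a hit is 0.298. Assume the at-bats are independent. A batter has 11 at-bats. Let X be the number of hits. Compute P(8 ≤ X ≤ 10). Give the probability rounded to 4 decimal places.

X ~ Binomial(11, 0.298); P(8 ≤ X ≤ 10) = Σ C(11,k) p^k (1−p)^(11−k) over k:
  k=8: C(11,8)·0.298^8·0.702^3 = 0.003550
  k=9: C(11,9)·0.298^9·0.702^2 = 0.000502
  k=10: C(11,10)·0.298^10·0.702^1 = 0.000043
Total = 0.004095

0.0041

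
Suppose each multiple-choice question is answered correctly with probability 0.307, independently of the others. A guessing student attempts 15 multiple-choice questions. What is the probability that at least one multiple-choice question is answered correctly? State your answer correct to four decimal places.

0.9959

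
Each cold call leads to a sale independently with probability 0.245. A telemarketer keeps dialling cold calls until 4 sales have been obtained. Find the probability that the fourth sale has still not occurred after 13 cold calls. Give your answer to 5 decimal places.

0.60102

Needing more than 13 cold calls ⇔ fewer than 4 successes in the first 13. With X ~ Binomial(13, 0.245), P(Y > 13) = P(X ≤ 3).
  k=0: C(13,0)·0.245^0·0.755^13 = 0.0259006
  k=1: C(13,1)·0.245^1·0.755^12 = 0.1092629
  k=2: C(13,2)·0.245^2·0.755^11 = 0.2127371
  k=3: C(13,3)·0.245^3·0.755^10 = 0.2531243
P(X ≤ 3) = 0.6010249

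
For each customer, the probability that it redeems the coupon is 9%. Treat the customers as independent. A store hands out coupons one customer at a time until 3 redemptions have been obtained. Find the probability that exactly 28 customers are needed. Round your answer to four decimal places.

0.0242

Y = trial on which the third success occurs; negative binomial, r=3, p=0.09.
P(Y=28) = C(27,2) · p^3 · (1−p)^25
= 351 · 0.000729 · 0.094631 = 0.024214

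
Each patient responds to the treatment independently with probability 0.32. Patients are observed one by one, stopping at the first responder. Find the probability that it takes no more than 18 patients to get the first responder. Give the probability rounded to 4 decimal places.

Y = number of patients to the first success; geometric, p = 0.32.
P(Y ≤ 18) = 1 − (1−p)^18 = 1 − 0.000966 = 0.999034

0.9990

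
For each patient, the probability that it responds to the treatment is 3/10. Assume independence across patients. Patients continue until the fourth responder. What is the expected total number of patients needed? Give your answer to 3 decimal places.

13.333

Y = total patients until the fourth success; negative binomial with r=4, p=0.30.
E[Y] = r / p = 4 / 0.30 = 13.33333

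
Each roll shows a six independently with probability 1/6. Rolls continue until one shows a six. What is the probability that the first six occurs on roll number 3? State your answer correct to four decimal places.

0.1157

Geometric (trials to first success), p = 0.166667.
P(Y = 3) = (1−p)^2 · p = 0.69444 · 0.166667 = 0.115741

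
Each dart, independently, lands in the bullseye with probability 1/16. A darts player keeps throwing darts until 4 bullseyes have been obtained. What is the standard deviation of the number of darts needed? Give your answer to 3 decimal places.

Y = total darts until the fourth success; negative binomial with r=4, p=0.0625.
SD(Y) = √[r(1−p)/p²] = √(960.00000) = 30.98387

30.984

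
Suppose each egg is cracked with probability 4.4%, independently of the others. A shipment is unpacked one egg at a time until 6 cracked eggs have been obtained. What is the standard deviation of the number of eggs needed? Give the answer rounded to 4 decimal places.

Y = total eggs until the sixth success; negative binomial with r=6, p=0.044.
SD(Y) = √[r(1−p)/p²] = √(2962.809917) = 54.431700

54.4317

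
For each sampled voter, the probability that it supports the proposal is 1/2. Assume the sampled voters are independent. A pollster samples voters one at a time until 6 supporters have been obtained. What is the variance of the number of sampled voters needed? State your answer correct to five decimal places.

12.00000

Y = total sampled voters until the sixth success; negative binomial with r=6, p=0.50.
Var(Y) = r(1−p)/p² = 6·0.50 / 0.50² = 12.0000000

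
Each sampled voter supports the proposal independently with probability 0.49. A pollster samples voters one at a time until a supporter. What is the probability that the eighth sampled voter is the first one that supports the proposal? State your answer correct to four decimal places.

0.0044

Geometric (trials to first success), p = 0.49.
P(Y = 8) = (1−p)^7 · p = 0.0089741 · 0.49 = 0.004397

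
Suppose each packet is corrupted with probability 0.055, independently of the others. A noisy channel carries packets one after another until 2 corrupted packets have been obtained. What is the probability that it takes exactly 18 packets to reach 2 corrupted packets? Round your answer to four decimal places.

0.0208

Y = trial on which the second success occurs; negative binomial, r=2, p=0.055.
P(Y=18) = C(17,1) · p^2 · (1−p)^16
= 17 · 0.003025 · 0.40449 = 0.020801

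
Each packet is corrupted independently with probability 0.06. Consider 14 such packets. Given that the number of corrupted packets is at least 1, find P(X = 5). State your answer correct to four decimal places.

0.0015

X ~ Binomial(14, 0.06). Want P(X=5 | X≥1) = P(X=5) / P(X≥1).
P(X=5) = C(14,5)·0.06^5·0.94^9 = 0.000892
P(X≥1) = 1 − 0.420523 = 0.579477
Ratio = 0.000892 / 0.579477 = 0.001539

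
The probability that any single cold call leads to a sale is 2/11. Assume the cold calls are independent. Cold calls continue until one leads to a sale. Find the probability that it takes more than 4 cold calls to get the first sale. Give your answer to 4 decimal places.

0.4481

Y = number of cold calls to the first success; geometric, p = 0.181818.
P(Y > 4) = P(first 4 all fail) = (1−p)^4 = 0.448125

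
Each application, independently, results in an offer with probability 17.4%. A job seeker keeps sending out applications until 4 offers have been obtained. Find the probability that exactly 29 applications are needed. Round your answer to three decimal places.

Y = trial on which the fourth success occurs; negative binomial, r=4, p=0.174.
P(Y=29) = C(28,3) · p^4 · (1−p)^25
= 3276 · 0.00091664 · 0.0084043 = 0.02524

0.025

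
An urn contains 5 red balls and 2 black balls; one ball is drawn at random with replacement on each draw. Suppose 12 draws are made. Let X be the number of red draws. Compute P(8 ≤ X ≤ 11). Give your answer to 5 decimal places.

X ~ Binomial(12, 0.714286); P(8 ≤ X ≤ 11) = Σ C(12,k) p^k (1−p)^(12−k) over k:
  k=8: C(12,8)·0.714286^8·0.285714^4 = 0.2235161
  k=9: C(12,9)·0.714286^9·0.285714^3 = 0.2483512
  k=10: C(12,10)·0.714286^10·0.285714^2 = 0.1862634
  k=11: C(12,11)·0.714286^11·0.285714^1 = 0.0846652
Total = 0.7427958

0.74280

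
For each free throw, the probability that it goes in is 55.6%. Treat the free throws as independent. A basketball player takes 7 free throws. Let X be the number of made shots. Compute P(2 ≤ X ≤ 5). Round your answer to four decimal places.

X ~ Binomial(7, 0.556); P(2 ≤ X ≤ 5) = Σ C(7,k) p^k (1−p)^(7−k) over k:
  k=2: C(7,2)·0.556^2·0.444^5 = 0.112017
  k=3: C(7,3)·0.556^3·0.444^4 = 0.233789
  k=4: C(7,4)·0.556^4·0.444^3 = 0.292763
  k=5: C(7,5)·0.556^5·0.444^2 = 0.219968
Total = 0.858537

0.8585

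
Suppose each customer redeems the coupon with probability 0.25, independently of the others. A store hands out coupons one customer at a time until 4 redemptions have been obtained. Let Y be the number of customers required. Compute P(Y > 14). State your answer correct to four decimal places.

0.5213

Needing more than 14 customers ⇔ fewer than 4 successes in the first 14. With X ~ Binomial(14, 0.25), P(Y > 14) = P(X ≤ 3).
  k=0: C(14,0)·0.25^0·0.75^14 = 0.017818
  k=1: C(14,1)·0.25^1·0.75^13 = 0.083150
  k=2: C(14,2)·0.25^2·0.75^12 = 0.180159
  k=3: C(14,3)·0.25^3·0.75^11 = 0.240212
P(X ≤ 3) = 0.521340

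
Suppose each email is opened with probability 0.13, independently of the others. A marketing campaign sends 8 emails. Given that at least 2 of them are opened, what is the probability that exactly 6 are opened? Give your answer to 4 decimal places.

0.0004

X ~ Binomial(8, 0.13). Want P(X=6 | X≥2) = P(X=6) / P(X≥2).
P(X=6) = C(8,6)·0.13^6·0.87^2 = 0.000102
P(X≥2) = 1 − 0.328212 − 0.392345 = 0.279443
Ratio = 0.000102 / 0.279443 = 0.000366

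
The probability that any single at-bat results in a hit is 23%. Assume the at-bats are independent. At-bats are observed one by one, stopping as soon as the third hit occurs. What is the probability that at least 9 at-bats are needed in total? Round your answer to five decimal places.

0.72758

Needing more than 8 at-bats ⇔ fewer than 3 successes in the first 8. With X ~ Binomial(8, 0.23), P(Y > 8) = P(X ≤ 2).
  k=0: C(8,0)·0.23^0·0.77^8 = 0.1235736
  k=1: C(8,1)·0.23^1·0.77^7 = 0.2952928
  k=2: C(8,2)·0.23^2·0.77^6 = 0.3087152
P(X ≤ 2) = 0.7275817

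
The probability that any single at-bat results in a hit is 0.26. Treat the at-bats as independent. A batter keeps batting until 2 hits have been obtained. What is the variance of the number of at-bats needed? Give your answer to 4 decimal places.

21.8935

Y = total at-bats until the second success; negative binomial with r=2, p=0.26.
Var(Y) = r(1−p)/p² = 2·0.74 / 0.26² = 21.893491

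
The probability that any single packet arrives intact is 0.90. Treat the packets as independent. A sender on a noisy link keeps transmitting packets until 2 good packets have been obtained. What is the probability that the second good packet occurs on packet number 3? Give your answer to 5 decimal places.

0.16200

Y = trial on which the second success occurs; negative binomial, r=2, p=0.90.
P(Y=3) = C(2,1) · p^2 · (1−p)^1
= 2 · 0.81 · 0.1 = 0.1620000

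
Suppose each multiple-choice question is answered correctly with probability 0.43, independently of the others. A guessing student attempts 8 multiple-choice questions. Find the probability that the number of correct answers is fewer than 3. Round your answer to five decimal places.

0.25595

X ~ Binomial(8, 0.43); P(X ≤ 2) = Σ C(8,k) p^k (1−p)^(8−k) over k:
  k=0: C(8,0)·0.43^0·0.57^8 = 0.0111429
  k=1: C(8,1)·0.43^1·0.57^7 = 0.0672485
  k=2: C(8,2)·0.43^2·0.57^6 = 0.1775596
Total = 0.2559510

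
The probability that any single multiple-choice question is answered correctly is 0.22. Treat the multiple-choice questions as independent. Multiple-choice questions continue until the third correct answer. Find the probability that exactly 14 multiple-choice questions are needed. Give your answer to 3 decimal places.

0.054

Y = trial on which the third success occurs; negative binomial, r=3, p=0.22.
P(Y=14) = C(13,2) · p^3 · (1−p)^11
= 78 · 0.010648 · 0.065019 = 0.05400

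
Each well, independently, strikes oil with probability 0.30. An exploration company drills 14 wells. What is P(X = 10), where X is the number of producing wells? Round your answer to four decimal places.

X ~ Binomial(n=14, p=0.30).
P(X=10) = C(14,10) · p^10 · (1−p)^4
= 1001 · 5.9049e-06 · 0.2401 = 0.001419

0.0014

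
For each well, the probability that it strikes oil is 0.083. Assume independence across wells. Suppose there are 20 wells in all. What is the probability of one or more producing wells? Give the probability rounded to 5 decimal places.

P(at least one) = 1 − P(none) = 1 − (1 − 0.083)^20
= 1 − 0.1767611 = 0.8232389

0.82324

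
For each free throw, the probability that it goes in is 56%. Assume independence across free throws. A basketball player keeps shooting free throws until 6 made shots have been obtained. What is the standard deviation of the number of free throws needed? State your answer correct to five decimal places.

2.90144

Y = total free throws until the sixth success; negative binomial with r=6, p=0.56.
SD(Y) = √[r(1−p)/p²] = √(8.4183673) = 2.9014423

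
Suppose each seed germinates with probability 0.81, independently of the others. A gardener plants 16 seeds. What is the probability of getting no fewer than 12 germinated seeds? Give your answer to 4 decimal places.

X ~ Binomial(16, 0.81); P(X ≥ 12) = Σ C(16,k) p^k (1−p)^(16−k) over k:
  k=12: C(16,12)·0.81^12·0.19^4 = 0.189193
  k=13: C(16,13)·0.81^13·0.19^3 = 0.248173
  k=14: C(16,14)·0.81^14·0.19^2 = 0.226714
  k=15: C(16,15)·0.81^15·0.19^1 = 0.128869
  k=16: C(16,16)·0.81^16·0.19^0 = 0.034337
Total = 0.827286

0.8273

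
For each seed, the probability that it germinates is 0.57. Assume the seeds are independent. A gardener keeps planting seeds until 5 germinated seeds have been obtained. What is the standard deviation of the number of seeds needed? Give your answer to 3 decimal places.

2.572

Y = total seeds until the fifth success; negative binomial with r=5, p=0.57.
SD(Y) = √[r(1−p)/p²] = √(6.61742) = 2.57243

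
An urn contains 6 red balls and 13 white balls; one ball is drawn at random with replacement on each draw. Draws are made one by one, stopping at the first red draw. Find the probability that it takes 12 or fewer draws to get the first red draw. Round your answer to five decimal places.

Y = number of draws to the first success; geometric, p = 0.315789.
P(Y ≤ 12) = 1 − (1−p)^12 = 1 − 0.0105263 = 0.9894737

0.98947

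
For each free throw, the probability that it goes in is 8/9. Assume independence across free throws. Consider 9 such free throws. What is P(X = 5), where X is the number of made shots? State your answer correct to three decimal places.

0.011

X ~ Binomial(n=9, p=0.888889).
P(X=5) = C(9,5) · p^5 · (1−p)^4
= 126 · 0.55493 · 0.00015242 = 0.01066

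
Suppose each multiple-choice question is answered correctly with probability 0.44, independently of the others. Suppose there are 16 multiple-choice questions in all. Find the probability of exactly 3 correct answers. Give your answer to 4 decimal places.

X ~ Binomial(n=16, p=0.44).
P(X=3) = C(16,3) · p^3 · (1−p)^13
= 560 · 0.085184 · 0.00053265 = 0.025409

0.0254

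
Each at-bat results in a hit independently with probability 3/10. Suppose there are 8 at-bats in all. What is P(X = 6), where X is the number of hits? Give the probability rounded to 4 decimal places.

X ~ Binomial(n=8, p=0.30).
P(X=6) = C(8,6) · p^6 · (1−p)^2
= 28 · 0.000729 · 0.49 = 0.010002

0.0100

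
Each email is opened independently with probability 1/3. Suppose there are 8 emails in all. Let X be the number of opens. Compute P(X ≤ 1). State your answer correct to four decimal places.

X ~ Binomial(8, 0.333333); P(X ≤ 1) = Σ C(8,k) p^k (1−p)^(8−k) over k:
  k=0: C(8,0)·0.333333^0·0.666667^8 = 0.039018
  k=1: C(8,1)·0.333333^1·0.666667^7 = 0.156074
Total = 0.195092

0.1951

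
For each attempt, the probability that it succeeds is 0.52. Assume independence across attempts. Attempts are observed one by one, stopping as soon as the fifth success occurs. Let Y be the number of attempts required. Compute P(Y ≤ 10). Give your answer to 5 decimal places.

0.67118

Finishing within 10 attempts ⇔ at least 5 successes in the first 10. With X ~ Binomial(10, 0.52), P(Y ≤ 10) = 1 − P(X ≤ 4).
  k=0: C(10,0)·0.52^0·0.48^10 = 0.0006493
  k=1: C(10,1)·0.52^1·0.48^9 = 0.0070335
  k=2: C(10,2)·0.52^2·0.48^8 = 0.0342885
  k=3: C(10,3)·0.52^3·0.48^7 = 0.0990558
  k=4: C(10,4)·0.52^4·0.48^6 = 0.1877933
1 − 0.3288205 = 0.6711795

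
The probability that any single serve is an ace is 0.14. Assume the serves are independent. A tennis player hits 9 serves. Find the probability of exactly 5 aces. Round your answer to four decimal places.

0.0037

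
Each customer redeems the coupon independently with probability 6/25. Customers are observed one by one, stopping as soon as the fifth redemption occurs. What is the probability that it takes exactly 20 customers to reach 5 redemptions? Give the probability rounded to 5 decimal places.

0.05031

Y = trial on which the fifth success occurs; negative binomial, r=5, p=0.24.
P(Y=20) = C(19,4) · p^5 · (1−p)^15
= 3876 · 0.00079626 · 0.016301 = 0.0503088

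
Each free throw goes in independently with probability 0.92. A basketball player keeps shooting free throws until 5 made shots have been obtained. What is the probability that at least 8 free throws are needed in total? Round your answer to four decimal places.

0.0140

Needing more than 7 free throws ⇔ fewer than 5 successes in the first 7. With X ~ Binomial(7, 0.92), P(Y > 7) = P(X ≤ 4).
  k=0: C(7,0)·0.92^0·0.08^7 = 0.000000
  k=1: C(7,1)·0.92^1·0.08^6 = 0.000002
  k=2: C(7,2)·0.92^2·0.08^5 = 0.000058
  k=3: C(7,3)·0.92^3·0.08^4 = 0.001116
  k=4: C(7,4)·0.92^4·0.08^3 = 0.012838
P(X ≤ 4) = 0.014014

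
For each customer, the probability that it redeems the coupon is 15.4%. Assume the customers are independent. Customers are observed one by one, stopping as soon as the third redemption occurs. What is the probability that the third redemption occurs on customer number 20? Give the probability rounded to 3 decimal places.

0.036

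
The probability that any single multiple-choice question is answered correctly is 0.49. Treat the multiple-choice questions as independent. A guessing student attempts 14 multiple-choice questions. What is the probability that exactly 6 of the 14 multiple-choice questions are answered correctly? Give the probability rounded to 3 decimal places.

X ~ Binomial(n=14, p=0.49).
P(X=6) = C(14,6) · p^6 · (1−p)^8
= 3003 · 0.013841 · 0.0045768 = 0.19024

0.190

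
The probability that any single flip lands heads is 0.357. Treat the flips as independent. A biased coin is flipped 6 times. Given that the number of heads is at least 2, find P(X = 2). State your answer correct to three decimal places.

X ~ Binomial(6, 0.357). Want P(X=2 | X≥2) = P(X=2) / P(X≥2).
P(X=2) = C(6,2)·0.357^2·0.643^4 = 0.32679
P(X≥2) = 1 − 0.07068 − 0.23544 = 0.69389
Ratio = 0.32679 / 0.69389 = 0.47096

0.471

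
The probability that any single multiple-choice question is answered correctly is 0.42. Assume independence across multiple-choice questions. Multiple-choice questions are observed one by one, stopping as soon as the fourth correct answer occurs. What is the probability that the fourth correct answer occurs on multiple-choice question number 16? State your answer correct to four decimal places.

Y = trial on which the fourth success occurs; negative binomial, r=4, p=0.42.
P(Y=16) = C(15,3) · p^4 · (1−p)^12
= 455 · 0.031117 · 0.0014492 = 0.020518

0.0205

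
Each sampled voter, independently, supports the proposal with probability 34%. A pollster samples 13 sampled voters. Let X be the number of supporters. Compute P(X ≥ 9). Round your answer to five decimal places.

X ~ Binomial(13, 0.34); P(X ≥ 9) = Σ C(13,k) p^k (1−p)^(13−k) over k:
  k=9: C(13,9)·0.34^9·0.66^4 = 0.0082374
  k=10: C(13,10)·0.34^10·0.66^3 = 0.0016974
  k=11: C(13,11)·0.34^11·0.66^2 = 0.0002385
  k=12: C(13,12)·0.34^12·0.66^1 = 0.0000205
  k=13: C(13,13)·0.34^13·0.66^0 = 0.0000008
Total = 0.0101946

0.01019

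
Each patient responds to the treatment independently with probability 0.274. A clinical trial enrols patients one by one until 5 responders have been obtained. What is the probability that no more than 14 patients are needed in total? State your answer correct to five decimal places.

Finishing within 14 patients ⇔ at least 5 successes in the first 14. With X ~ Binomial(14, 0.274), P(Y ≤ 14) = 1 − P(X ≤ 4).
  k=0: C(14,0)·0.274^0·0.726^14 = 0.0113009
  k=1: C(14,1)·0.274^1·0.726^13 = 0.0597110
  k=2: C(14,2)·0.274^2·0.726^12 = 0.1464812
  k=3: C(14,3)·0.274^3·0.726^11 = 0.2211342
  k=4: C(14,4)·0.274^4·0.726^10 = 0.2295105
1 − 0.6681378 = 0.3318622

0.33186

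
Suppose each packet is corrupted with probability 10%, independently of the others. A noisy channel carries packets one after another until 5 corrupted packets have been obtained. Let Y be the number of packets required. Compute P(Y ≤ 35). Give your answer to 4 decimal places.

Finishing within 35 packets ⇔ at least 5 successes in the first 35. With X ~ Binomial(35, 0.10), P(Y ≤ 35) = 1 − P(X ≤ 4).
  k=0: C(35,0)·0.10^0·0.90^35 = 0.025032
  k=1: C(35,1)·0.10^1·0.90^34 = 0.097345
  k=2: C(35,2)·0.10^2·0.90^33 = 0.183874
  k=3: C(35,3)·0.10^3·0.90^32 = 0.224735
  k=4: C(35,4)·0.10^4·0.90^31 = 0.199764
1 − 0.730749 = 0.269251

0.2693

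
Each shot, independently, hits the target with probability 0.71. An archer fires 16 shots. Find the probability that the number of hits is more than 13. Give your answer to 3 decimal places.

0.115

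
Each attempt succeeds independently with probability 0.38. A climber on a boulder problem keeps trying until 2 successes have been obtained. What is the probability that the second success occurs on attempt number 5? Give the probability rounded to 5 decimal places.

0.13766

Y = trial on which the second success occurs; negative binomial, r=2, p=0.38.
P(Y=5) = C(4,1) · p^2 · (1−p)^3
= 4 · 0.1444 · 0.23833 = 0.1376583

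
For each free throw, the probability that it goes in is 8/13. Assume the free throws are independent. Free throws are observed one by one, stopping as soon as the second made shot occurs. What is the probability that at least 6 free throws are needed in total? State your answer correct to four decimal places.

0.0757

Needing more than 5 free throws ⇔ fewer than 2 successes in the first 5. With X ~ Binomial(5, 0.615385), P(Y > 5) = P(X ≤ 1).
  k=0: C(5,0)·0.615385^0·0.384615^5 = 0.008417
  k=1: C(5,1)·0.615385^1·0.384615^4 = 0.067332
P(X ≤ 1) = 0.075749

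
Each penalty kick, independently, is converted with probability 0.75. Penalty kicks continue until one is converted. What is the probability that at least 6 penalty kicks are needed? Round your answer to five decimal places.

Y = number of penalty kicks to the first success; geometric, p = 0.75.
P(Y > 5) = P(first 5 all fail) = (1−p)^5 = 0.0009766

0.00098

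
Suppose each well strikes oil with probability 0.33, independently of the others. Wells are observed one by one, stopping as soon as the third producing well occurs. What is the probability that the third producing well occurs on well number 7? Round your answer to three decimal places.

0.109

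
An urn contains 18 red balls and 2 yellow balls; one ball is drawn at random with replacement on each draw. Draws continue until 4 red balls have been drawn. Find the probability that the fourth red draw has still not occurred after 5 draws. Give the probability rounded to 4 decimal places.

0.0815

Needing more than 5 draws ⇔ fewer than 4 successes in the first 5. With X ~ Binomial(5, 0.90), P(Y > 5) = P(X ≤ 3).
  k=0: C(5,0)·0.90^0·0.10^5 = 0.000010
  k=1: C(5,1)·0.90^1·0.10^4 = 0.000450
  k=2: C(5,2)·0.90^2·0.10^3 = 0.008100
  k=3: C(5,3)·0.90^3·0.10^2 = 0.072900
P(X ≤ 3) = 0.081460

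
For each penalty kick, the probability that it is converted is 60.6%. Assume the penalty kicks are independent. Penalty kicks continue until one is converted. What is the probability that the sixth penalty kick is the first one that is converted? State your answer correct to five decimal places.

0.00575

Geometric (trials to first success), p = 0.606.
P(Y = 6) = (1−p)^5 · p = 0.0094947 · 0.606 = 0.0057538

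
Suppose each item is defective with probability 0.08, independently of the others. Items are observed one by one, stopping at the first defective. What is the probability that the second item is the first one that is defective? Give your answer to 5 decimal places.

Geometric (trials to first success), p = 0.08.
P(Y = 2) = (1−p)^1 · p = 0.92 · 0.08 = 0.0736000

0.07360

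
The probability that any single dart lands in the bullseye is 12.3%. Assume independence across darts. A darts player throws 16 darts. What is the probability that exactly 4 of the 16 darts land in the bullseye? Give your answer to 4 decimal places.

0.0862

X ~ Binomial(n=16, p=0.123).
P(X=4) = C(16,4) · p^4 · (1−p)^12
= 1820 · 0.00022889 · 0.20701 = 0.086236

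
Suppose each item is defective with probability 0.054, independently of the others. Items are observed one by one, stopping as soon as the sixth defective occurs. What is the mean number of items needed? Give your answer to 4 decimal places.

Y = total items until the sixth success; negative binomial with r=6, p=0.054.
E[Y] = r / p = 6 / 0.054 = 111.111111

111.1111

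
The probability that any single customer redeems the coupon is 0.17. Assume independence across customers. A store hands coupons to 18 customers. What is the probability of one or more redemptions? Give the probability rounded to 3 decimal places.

P(at least one) = 1 − P(none) = 1 − (1 − 0.17)^18
= 1 − 0.03495 = 0.96505

0.965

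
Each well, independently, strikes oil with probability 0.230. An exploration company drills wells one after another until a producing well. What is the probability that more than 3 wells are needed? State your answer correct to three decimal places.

0.457

Y = number of wells to the first success; geometric, p = 0.23.
P(Y > 3) = P(first 3 all fail) = (1−p)^3 = 0.45653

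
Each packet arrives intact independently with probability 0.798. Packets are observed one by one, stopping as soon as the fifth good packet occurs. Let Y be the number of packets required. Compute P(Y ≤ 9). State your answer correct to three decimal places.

0.980

Finishing within 9 packets ⇔ at least 5 successes in the first 9. With X ~ Binomial(9, 0.798), P(Y ≤ 9) = 1 − P(X ≤ 4).
  k=0: C(9,0)·0.798^0·0.202^9 = 0.00000
  k=1: C(9,1)·0.798^1·0.202^8 = 0.00002
  k=2: C(9,2)·0.798^2·0.202^7 = 0.00031
  k=3: C(9,3)·0.798^3·0.202^6 = 0.00290
  k=4: C(9,4)·0.798^4·0.202^5 = 0.01718
1 − 0.02042 = 0.97958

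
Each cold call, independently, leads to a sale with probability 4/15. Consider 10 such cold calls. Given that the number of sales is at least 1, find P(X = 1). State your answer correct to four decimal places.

X ~ Binomial(10, 0.266667). Want P(X=1 | X≥1) = P(X=1) / P(X≥1).
P(X=1) = C(10,1)·0.266667^1·0.733333^9 = 0.163562
P(X≥1) = 1 − 0.044979 = 0.955021
Ratio = 0.163562 / 0.955021 = 0.171265

0.1713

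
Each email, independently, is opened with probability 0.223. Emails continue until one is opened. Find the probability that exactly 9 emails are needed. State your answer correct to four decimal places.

0.0296

Geometric (trials to first success), p = 0.223.
P(Y = 9) = (1−p)^8 · p = 0.13285 · 0.223 = 0.029626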